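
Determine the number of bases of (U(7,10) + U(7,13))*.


(M1+M2)* = M1* + M2*.
M1* = U(3,10), bases: C(10,3) = 120.
M2* = U(6,13), bases: C(13,6) = 1716.
|B(M*)| = 120 * 1716 = 205920.

205920


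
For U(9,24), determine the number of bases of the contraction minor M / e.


Contracting e from U(9,24) gives U(8,23).
Bases of U(8,23) = C(23,8) = 23! / (8! * 15!) = 490314.

490314


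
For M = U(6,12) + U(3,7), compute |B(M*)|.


(M1+M2)* = M1* + M2*.
M1* = U(6,12), bases: C(12,6) = 924.
M2* = U(4,7), bases: C(7,4) = 35.
|B(M*)| = 924 * 35 = 32340.

32340


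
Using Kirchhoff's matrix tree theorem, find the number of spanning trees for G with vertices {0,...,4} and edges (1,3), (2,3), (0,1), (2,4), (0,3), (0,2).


By Kirchhoff's matrix tree theorem, the number of spanning trees equals
the determinant of any cofactor of the Laplacian matrix L.
G has 5 vertices and 6 edges.
Computing the (4 x 4) cofactor determinant gives 8.

8


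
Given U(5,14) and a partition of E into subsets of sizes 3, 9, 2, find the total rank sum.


r(Ai) = min(|Ai|, 5) for each part.
Sum = min(3,5) + min(9,5) + min(2,5)
    = 3 + 5 + 2
    = 10.

10


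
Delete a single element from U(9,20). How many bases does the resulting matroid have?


Deleting e from U(9,20) gives U(9,19) since n > r.
Bases of U(9,19) = C(19,9) = 19! / (9! * 10!) = 92378.

92378


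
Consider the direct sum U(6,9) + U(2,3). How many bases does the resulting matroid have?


Bases of a direct sum M1 + M2: |B| = |B(M1)| * |B(M2)|.
|B(U(6,9))| = C(9,6) = 84.
|B(U(2,3))| = C(3,2) = 3.
Total bases = 84 * 3 = 252.

252


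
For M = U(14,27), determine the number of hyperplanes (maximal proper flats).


Hyperplanes of U(14,27) are flats of rank 13.
In a uniform matroid, these are exactly the (13)-element subsets.
Count = (27 choose 13) = 20058300.

20058300


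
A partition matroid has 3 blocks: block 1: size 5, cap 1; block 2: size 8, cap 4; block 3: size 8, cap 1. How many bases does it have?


A basis picks exactly ci elements from block i.
Number of bases = product of C(|Si|, ci).
= C(5,1) * C(8,4) * C(8,1)
= 5 * 70 * 8
= 2800.

2800


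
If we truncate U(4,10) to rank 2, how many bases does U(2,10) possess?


Truncating U(4,10) to rank 2 gives U(2,10).
Bases of U(2,10) are all 2-element subsets of 10 elements.
Number of bases = (10 choose 2) = 45.

45


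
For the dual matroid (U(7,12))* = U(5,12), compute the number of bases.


The dual of U(r,n) is U(n-r, n) = U(5,12).
Bases of U(5,12) are all (5)-element subsets.
|B(M*)| = C(12,5) = 12! / (5! * 7!) = 792.

792


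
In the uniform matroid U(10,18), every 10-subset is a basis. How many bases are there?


Bases of U(10,18) are all 10-element subsets of the 18-element ground set.
Number of bases = C(18,10).
C(18,10) = 18! / (10! * 8!) = 43758.

43758


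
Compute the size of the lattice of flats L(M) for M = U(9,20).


Flats of U(9,20): every subset of size < 9 is a flat, plus E itself.
Count = (20 choose 0) + (20 choose 1) + (20 choose 2) + (20 choose 3) + (20 choose 4) + (20 choose 5) + (20 choose 6) + (20 choose 7) + (20 choose 8) + 1
     = 1 + 20 + 190 + 1140 + 4845 + 15504 + 38760 + 77520 + 125970 + 1
     = 263951.

263951


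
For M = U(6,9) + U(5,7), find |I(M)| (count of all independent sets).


For a direct sum, |I(M1+M2)| = |I(M1)| * |I(M2)|.
|I(U(6,9))| = sum C(9,k) for k=0..6 = 466.
|I(U(5,7))| = sum C(7,k) for k=0..5 = 120.
Total = 466 * 120 = 55920.

55920


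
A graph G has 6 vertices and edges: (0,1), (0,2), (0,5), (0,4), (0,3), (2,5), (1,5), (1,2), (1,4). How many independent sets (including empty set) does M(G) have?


An independent set in a graphic matroid is an acyclic edge subset.
G has 6 vertices and 9 edges.
Enumerate all 2^9 = 512 subsets, checking for acyclicity.
Total independent sets = 256.

256


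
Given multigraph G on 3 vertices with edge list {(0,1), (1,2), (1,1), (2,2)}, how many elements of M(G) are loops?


In a graphic matroid, a loop is a self-loop edge (u,u) with rank 0.
Examining all 4 edges for self-loops...
Self-loops found: (1,1), (2,2)
Number of loops = 2.

2


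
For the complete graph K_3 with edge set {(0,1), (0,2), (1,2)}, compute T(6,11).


T(K_3; x,y) = x^2 + x + y.
T(6,11) = 36 + 6 + 11 = 53.

53


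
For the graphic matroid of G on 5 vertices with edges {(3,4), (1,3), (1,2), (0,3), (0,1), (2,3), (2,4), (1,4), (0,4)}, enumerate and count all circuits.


A circuit in a graphic matroid = edge set of a simple cycle.
G has 5 vertices and 9 edges.
Enumerating all minimal edge subsets forming cycles...
Total circuits found: 22.

22


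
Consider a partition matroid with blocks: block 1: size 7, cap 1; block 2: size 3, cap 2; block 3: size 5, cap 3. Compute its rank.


Rank of a partition matroid = sum of min(|Si|, ci) for each block.
= min(7,1) + min(3,2) + min(5,3)
= 1 + 2 + 3
= 6.

6


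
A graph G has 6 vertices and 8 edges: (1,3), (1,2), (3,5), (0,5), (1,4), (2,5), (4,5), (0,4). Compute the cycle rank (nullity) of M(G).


Cycle rank (nullity) = |E| - r(M) = |E| - (|V| - c).
|E| = 8, |V| = 6, c = 1.
Nullity = 8 - (6 - 1) = 8 - 5 = 3.

3


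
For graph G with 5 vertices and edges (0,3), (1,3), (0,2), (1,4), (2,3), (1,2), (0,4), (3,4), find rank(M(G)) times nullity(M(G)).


r(M) = |V| - c = 5 - 1 = 4.
nullity = |E| - r(M) = 8 - 4 = 4.
Product = 4 * 4 = 16.

16


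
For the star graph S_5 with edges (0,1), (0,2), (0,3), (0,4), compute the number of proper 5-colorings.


P(tree, k) = k * (k-1)^(4) for any tree on 5 vertices.
P(5) = 5 * 4^4 = 5 * 256 = 1280.

1280


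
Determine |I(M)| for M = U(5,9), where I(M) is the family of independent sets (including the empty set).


Independent sets of U(5,9) are all subsets of size <= 5.
Count = (9 choose 0) + (9 choose 1) + (9 choose 2) + (9 choose 3) + (9 choose 4) + (9 choose 5)
     = 1 + 9 + 36 + 84 + 126 + 126
     = 382.

382


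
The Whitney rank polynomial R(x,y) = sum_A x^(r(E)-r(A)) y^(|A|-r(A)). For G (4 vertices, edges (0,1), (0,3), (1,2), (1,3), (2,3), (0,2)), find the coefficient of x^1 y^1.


R(x,y) = sum over A in 2^E of x^(r(E)-r(A)) * y^(|A|-r(A)).
G has 4 vertices, 6 edges. r(E) = 3.
Enumerate all 2^6 = 64 subsets.
Count subsets with r(E)-r(A)=1 and |A|-r(A)=1: 4.

4


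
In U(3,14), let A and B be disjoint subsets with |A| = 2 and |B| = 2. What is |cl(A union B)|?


|A union B| = 2 + 2 = 4 (disjoint).
In U(3,14), cl(S) = S if |S| < 3, else cl(S) = E.
Since 4 >= 3, cl(A union B) = E.
|cl(A union B)| = 14.

14


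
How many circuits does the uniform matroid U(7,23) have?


In U(7,23), circuits are the (8)-element subsets.
Any set of 8 elements is dependent, and removing any one element gives
an independent set of size 7, so it is a minimal dependent set.
Number of circuits = C(23,8) = 23! / (8! * 15!) = 490314.

490314


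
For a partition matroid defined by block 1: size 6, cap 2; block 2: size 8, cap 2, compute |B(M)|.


A basis picks exactly ci elements from block i.
Number of bases = product of C(|Si|, ci).
= C(6,2) * C(8,2)
= 15 * 28
= 420.

420


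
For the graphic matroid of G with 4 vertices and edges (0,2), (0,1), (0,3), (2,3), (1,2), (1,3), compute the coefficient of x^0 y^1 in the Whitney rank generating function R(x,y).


R(x,y) = sum over A in 2^E of x^(r(E)-r(A)) * y^(|A|-r(A)).
G has 4 vertices, 6 edges. r(E) = 3.
Enumerate all 2^6 = 64 subsets.
Count subsets with r(E)-r(A)=0 and |A|-r(A)=1: 15.

15


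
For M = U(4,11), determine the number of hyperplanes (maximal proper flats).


Hyperplanes of U(4,11) are flats of rank 3.
In a uniform matroid, these are exactly the (3)-element subsets.
Count = C(11,3) = (11 * 10 * 9) / (1 * 2 * 3) = 165.

165


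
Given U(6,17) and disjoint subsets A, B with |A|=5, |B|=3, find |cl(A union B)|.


|A union B| = 5 + 3 = 8 (disjoint).
In U(6,17), cl(S) = S if |S| < 6, else cl(S) = E.
Since 8 >= 6, cl(A union B) = E.
|cl(A union B)| = 17.

17


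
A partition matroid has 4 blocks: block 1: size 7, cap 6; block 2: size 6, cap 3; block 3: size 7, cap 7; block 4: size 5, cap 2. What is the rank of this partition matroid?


Rank of a partition matroid = sum of min(|Si|, ci) for each block.
= min(7,6) + min(6,3) + min(7,7) + min(5,2)
= 6 + 3 + 7 + 2
= 18.

18


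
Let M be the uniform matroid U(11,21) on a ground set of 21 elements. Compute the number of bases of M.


Bases of U(11,21) are all 11-element subsets of the 21-element ground set.
Number of bases = C(21,11).
C(21,11) = 352716.

352716


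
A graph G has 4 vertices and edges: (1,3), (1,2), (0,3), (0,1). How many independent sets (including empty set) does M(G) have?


An independent set in a graphic matroid is an acyclic edge subset.
G has 4 vertices and 4 edges.
Enumerate all 2^4 = 16 subsets, checking for acyclicity.
Total independent sets = 14.

14


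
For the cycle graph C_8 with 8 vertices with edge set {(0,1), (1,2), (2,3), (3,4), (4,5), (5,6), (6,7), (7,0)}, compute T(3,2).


T(C_8; x,y) = x + x^2 + ... + x^(7) + y.
T(3,2) = 3^1 + 3^2 + 3^3 + 3^4 + 3^5 + 3^6 + 3^7 + 2
= 3 + 9 + 27 + 81 + 243 + 729 + 2187 + 2
= 3281.

3281


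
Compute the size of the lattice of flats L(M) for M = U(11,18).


Flats of U(11,18): every subset of size < 11 is a flat, plus E itself.
Count = C(18,0) + C(18,1) + C(18,2) + C(18,3) + C(18,4) + C(18,5) + C(18,6) + C(18,7) + C(18,8) + C(18,9) + C(18,10) + 1
     = 1 + 18 + 153 + 816 + 3060 + 8568 + 18564 + 31824 + 43758 + 48620 + 43758 + 1
     = 199141.

199141


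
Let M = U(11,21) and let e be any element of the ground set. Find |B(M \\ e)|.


Deleting e from U(11,21) gives U(11,20) since n > r.
Bases of U(11,20) = C(20,11) = 20! / (11! * 9!) = 167960.

167960


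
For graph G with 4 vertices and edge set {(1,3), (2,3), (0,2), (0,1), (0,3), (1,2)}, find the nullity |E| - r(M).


Cycle rank (nullity) = |E| - r(M) = |E| - (|V| - c).
|E| = 6, |V| = 4, c = 1.
Nullity = 6 - (4 - 1) = 6 - 3 = 3.

3


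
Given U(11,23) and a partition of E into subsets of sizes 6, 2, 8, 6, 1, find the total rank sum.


r(Ai) = min(|Ai|, 11) for each part.
Sum = min(6,11) + min(2,11) + min(8,11) + min(6,11) + min(1,11)
    = 6 + 2 + 8 + 6 + 1
    = 23.

23


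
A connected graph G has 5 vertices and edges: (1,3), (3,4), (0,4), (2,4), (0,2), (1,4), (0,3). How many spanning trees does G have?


By Kirchhoff's matrix tree theorem, the number of spanning trees equals
the determinant of any cofactor of the Laplacian matrix L.
G has 5 vertices and 7 edges.
Computing the (4 x 4) cofactor determinant gives 21.

21


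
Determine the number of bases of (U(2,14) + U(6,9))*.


(M1+M2)* = M1* + M2*.
M1* = U(12,14), bases: C(14,12) = 91.
M2* = U(3,9), bases: C(9,3) = 84.
|B(M*)| = 91 * 84 = 7644.

7644


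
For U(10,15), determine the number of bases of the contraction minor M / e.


Contracting e from U(10,15) gives U(9,14).
Bases of U(9,14) = C(14,9) = 2002.

2002


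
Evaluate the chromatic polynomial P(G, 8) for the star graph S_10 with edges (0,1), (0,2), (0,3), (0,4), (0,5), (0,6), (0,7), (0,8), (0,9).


P(tree, k) = k * (k-1)^(9) for any tree on 10 vertices.
P(8) = 8 * 7^9 = 8 * 40353607 = 322828856.

322828856


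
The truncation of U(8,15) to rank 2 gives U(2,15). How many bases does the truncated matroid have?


Truncating U(8,15) to rank 2 gives U(2,15).
Bases of U(2,15) are all 2-element subsets of 15 elements.
Number of bases = C(15,2) = 15! / (2! * 13!) = 105.

105


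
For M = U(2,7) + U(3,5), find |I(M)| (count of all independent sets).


For a direct sum, |I(M1+M2)| = |I(M1)| * |I(M2)|.
|I(U(2,7))| = sum C(7,k) for k=0..2 = 29.
|I(U(3,5))| = sum C(5,k) for k=0..3 = 26.
Total = 29 * 26 = 754.

754


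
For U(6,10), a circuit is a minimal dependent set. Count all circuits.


In U(6,10), circuits are the (7)-element subsets.
Any set of 7 elements is dependent, and removing any one element gives
an independent set of size 6, so it is a minimal dependent set.
Number of circuits = C(10,7) = 120.

120


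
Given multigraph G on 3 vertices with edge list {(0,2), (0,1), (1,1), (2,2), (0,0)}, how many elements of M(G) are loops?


In a graphic matroid, a loop is a self-loop edge (u,u) with rank 0.
Examining all 5 edges for self-loops...
Self-loops found: (1,1), (2,2), (0,0)
Number of loops = 3.

3


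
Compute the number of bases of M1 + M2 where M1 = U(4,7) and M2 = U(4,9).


Bases of a direct sum M1 + M2: |B| = |B(M1)| * |B(M2)|.
|B(U(4,7))| = C(7,4) = 35.
|B(U(4,9))| = C(9,4) = 126.
Total bases = 35 * 126 = 4410.

4410


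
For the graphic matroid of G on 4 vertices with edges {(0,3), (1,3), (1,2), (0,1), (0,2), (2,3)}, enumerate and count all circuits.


A circuit in a graphic matroid = edge set of a simple cycle.
G has 4 vertices and 6 edges.
Enumerating all minimal edge subsets forming cycles...
Total circuits found: 7.

7


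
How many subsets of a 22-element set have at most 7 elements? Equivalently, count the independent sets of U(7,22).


Independent sets of U(7,22) are all subsets of size <= 7.
Count = (22 choose 0) + (22 choose 1) + (22 choose 2) + (22 choose 3) + (22 choose 4) + (22 choose 5) + (22 choose 6) + (22 choose 7)
     = 1 + 22 + 231 + 1540 + 7315 + 26334 + 74613 + 170544
     = 280600.

280600


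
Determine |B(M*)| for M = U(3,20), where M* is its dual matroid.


The dual of U(r,n) is U(n-r, n) = U(17,20).
Bases of U(17,20) are all (17)-element subsets.
|B(M*)| = C(20,17) = 20! / (17! * 3!) = 1140.

1140


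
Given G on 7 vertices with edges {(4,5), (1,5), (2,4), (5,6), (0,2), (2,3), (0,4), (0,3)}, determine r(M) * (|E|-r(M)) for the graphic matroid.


r(M) = |V| - c = 7 - 1 = 6.
nullity = |E| - r(M) = 8 - 6 = 2.
Product = 6 * 2 = 12.

12


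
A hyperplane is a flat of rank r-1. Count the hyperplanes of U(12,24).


Hyperplanes of U(12,24) are flats of rank 11.
In a uniform matroid, these are exactly the (11)-element subsets.
Count = C(24,11) = 24! / (11! * 13!) = 2496144.

2496144


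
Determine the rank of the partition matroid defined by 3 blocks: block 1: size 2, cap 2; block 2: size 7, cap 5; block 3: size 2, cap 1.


Rank of a partition matroid = sum of min(|Si|, ci) for each block.
= min(2,2) + min(7,5) + min(2,1)
= 2 + 5 + 1
= 8.

8


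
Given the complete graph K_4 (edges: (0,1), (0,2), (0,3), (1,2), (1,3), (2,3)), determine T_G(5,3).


T(K_4; x,y) = x^3 + 3x^2 + 4xy + 2x + y^3 + 3y^2 + 2y.
Substituting x=5, y=3:
= 125 + 75 + 60 + 10 + 27 + 27 + 6
= 330.

330


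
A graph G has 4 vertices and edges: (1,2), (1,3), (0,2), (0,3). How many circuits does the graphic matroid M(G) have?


A circuit in a graphic matroid = edge set of a simple cycle.
G has 4 vertices and 4 edges.
Enumerating all minimal edge subsets forming cycles...
Total circuits found: 1.

1


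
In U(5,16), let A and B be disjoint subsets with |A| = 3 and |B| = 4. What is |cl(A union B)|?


|A union B| = 3 + 4 = 7 (disjoint).
In U(5,16), cl(S) = S if |S| < 5, else cl(S) = E.
Since 7 >= 5, cl(A union B) = E.
|cl(A union B)| = 16.

16


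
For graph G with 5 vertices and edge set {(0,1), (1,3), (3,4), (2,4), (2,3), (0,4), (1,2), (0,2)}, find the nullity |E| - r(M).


Cycle rank (nullity) = |E| - r(M) = |E| - (|V| - c).
|E| = 8, |V| = 5, c = 1.
Nullity = 8 - (5 - 1) = 8 - 4 = 4.

4


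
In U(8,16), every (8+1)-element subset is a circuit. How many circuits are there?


In U(8,16), circuits are the (9)-element subsets.
Any set of 9 elements is dependent, and removing any one element gives
an independent set of size 8, so it is a minimal dependent set.
Number of circuits = C(16,9) = 11440.

11440


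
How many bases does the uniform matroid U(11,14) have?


Bases of U(11,14) are all 11-element subsets of the 14-element ground set.
Number of bases = C(14,11).
C(14,11) = 14! / (11! * 3!) = 364.

364


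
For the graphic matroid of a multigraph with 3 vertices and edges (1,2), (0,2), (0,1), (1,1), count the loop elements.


In a graphic matroid, a loop is a self-loop edge (u,u) with rank 0.
Examining all 4 edges for self-loops...
Self-loops found: (1,1)
Number of loops = 1.

1


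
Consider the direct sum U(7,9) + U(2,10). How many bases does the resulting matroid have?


Bases of a direct sum M1 + M2: |B| = |B(M1)| * |B(M2)|.
|B(U(7,9))| = C(9,7) = 36.
|B(U(2,10))| = C(10,2) = 45.
Total bases = 36 * 45 = 1620.

1620


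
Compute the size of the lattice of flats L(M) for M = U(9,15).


Flats of U(9,15): every subset of size < 9 is a flat, plus E itself.
Count = (15 choose 0) + (15 choose 1) + (15 choose 2) + (15 choose 3) + (15 choose 4) + (15 choose 5) + (15 choose 6) + (15 choose 7) + (15 choose 8) + 1
     = 1 + 15 + 105 + 455 + 1365 + 3003 + 5005 + 6435 + 6435 + 1
     = 22820.

22820


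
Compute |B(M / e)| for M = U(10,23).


Contracting e from U(10,23) gives U(9,22).
Bases of U(9,22) = C(22,9) = 22! / (9! * 13!) = 497420.

497420


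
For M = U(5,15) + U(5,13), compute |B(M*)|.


(M1+M2)* = M1* + M2*.
M1* = U(10,15), bases: C(15,10) = 3003.
M2* = U(8,13), bases: C(13,8) = 1287.
|B(M*)| = 3003 * 1287 = 3864861.

3864861


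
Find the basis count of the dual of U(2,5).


The dual of U(r,n) is U(n-r, n) = U(3,5).
Bases of U(3,5) are all (3)-element subsets.
|B(M*)| = C(5,3) = (5 * 4 * 3) / (1 * 2 * 3) = 10.

10


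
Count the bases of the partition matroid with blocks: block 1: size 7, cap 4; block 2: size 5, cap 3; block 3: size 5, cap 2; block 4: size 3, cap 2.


A basis picks exactly ci elements from block i.
Number of bases = product of C(|Si|, ci).
= C(7,4) * C(5,3) * C(5,2) * C(3,2)
= 35 * 10 * 10 * 3
= 10500.

10500


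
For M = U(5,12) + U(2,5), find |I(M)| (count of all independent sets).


For a direct sum, |I(M1+M2)| = |I(M1)| * |I(M2)|.
|I(U(5,12))| = sum C(12,k) for k=0..5 = 1586.
|I(U(2,5))| = sum C(5,k) for k=0..2 = 16.
Total = 1586 * 16 = 25376.

25376


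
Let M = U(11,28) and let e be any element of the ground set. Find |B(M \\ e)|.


Deleting e from U(11,28) gives U(11,27) since n > r.
Bases of U(11,27) = C(27,11) = 13037895.

13037895


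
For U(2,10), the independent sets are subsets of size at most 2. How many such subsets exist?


Independent sets of U(2,10) are all subsets of size <= 2.
Count = (10 choose 0) + (10 choose 1) + (10 choose 2)
     = 1 + 10 + 45
     = 56.

56


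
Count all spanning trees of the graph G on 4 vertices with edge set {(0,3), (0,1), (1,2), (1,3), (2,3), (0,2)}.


By Kirchhoff's matrix tree theorem, the number of spanning trees equals
the determinant of any cofactor of the Laplacian matrix L.
G has 4 vertices and 6 edges.
Computing the (3 x 3) cofactor determinant gives 16.

16


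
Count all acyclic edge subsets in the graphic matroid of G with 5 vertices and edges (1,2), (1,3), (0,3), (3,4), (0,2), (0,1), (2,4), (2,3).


An independent set in a graphic matroid is an acyclic edge subset.
G has 5 vertices and 8 edges.
Enumerate all 2^8 = 256 subsets, checking for acyclicity.
Total independent sets = 128.

128


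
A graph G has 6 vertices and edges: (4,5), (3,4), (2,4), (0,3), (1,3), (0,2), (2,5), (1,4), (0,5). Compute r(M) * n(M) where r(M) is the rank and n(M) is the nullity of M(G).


r(M) = |V| - c = 6 - 1 = 5.
nullity = |E| - r(M) = 9 - 5 = 4.
Product = 5 * 4 = 20.

20


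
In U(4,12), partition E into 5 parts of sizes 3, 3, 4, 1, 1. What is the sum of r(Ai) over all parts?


r(Ai) = min(|Ai|, 4) for each part.
Sum = min(3,4) + min(3,4) + min(4,4) + min(1,4) + min(1,4)
    = 3 + 3 + 4 + 1 + 1
    = 12.

12


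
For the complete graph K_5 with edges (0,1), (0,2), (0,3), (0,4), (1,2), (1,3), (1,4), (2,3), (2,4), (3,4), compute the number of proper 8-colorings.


P(K_5, k) = k(k-1)(k-2)...(k-4).
P(8) = (8) * (7) * (6) * (5) * (4) = 6720.

6720


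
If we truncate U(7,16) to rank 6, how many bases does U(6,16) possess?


Truncating U(7,16) to rank 6 gives U(6,16).
Bases of U(6,16) are all 6-element subsets of 16 elements.
Number of bases = C(16,6) = 8008.

8008


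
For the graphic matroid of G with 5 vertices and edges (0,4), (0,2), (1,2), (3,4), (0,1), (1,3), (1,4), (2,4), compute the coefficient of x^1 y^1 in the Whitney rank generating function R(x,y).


R(x,y) = sum over A in 2^E of x^(r(E)-r(A)) * y^(|A|-r(A)).
G has 5 vertices, 8 edges. r(E) = 4.
Enumerate all 2^8 = 256 subsets.
Count subsets with r(E)-r(A)=1 and |A|-r(A)=1: 30.

30


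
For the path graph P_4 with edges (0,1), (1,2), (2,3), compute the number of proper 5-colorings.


P(P_4, k) = k * (k-1)^(3).
P(5) = 5 * 4^3 = 5 * 64 = 320.

320


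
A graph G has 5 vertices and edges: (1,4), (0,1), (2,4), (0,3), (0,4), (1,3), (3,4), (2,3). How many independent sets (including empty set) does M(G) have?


An independent set in a graphic matroid is an acyclic edge subset.
G has 5 vertices and 8 edges.
Enumerate all 2^8 = 256 subsets, checking for acyclicity.
Total independent sets = 128.

128


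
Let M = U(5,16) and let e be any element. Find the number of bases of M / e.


Contracting e from U(5,16) gives U(4,15).
Bases of U(4,15) = (15 choose 4) = 1365.

1365


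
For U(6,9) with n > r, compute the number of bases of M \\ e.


Deleting e from U(6,9) gives U(6,8) since n > r.
Bases of U(6,8) = (8 choose 6) = 28.

28


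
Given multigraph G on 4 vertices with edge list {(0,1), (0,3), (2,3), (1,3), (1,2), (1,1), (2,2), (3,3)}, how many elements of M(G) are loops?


In a graphic matroid, a loop is a self-loop edge (u,u) with rank 0.
Examining all 8 edges for self-loops...
Self-loops found: (1,1), (2,2), (3,3)
Number of loops = 3.

3


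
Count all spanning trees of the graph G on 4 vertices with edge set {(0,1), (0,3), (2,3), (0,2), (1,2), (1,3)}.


By Kirchhoff's matrix tree theorem, the number of spanning trees equals
the determinant of any cofactor of the Laplacian matrix L.
G has 4 vertices and 6 edges.
Computing the (3 x 3) cofactor determinant gives 16.

16


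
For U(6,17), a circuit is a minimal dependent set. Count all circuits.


In U(6,17), circuits are the (7)-element subsets.
Any set of 7 elements is dependent, and removing any one element gives
an independent set of size 6, so it is a minimal dependent set.
Number of circuits = C(17,7) = 19448.

19448


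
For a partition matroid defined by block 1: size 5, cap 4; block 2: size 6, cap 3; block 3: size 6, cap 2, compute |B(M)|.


A basis picks exactly ci elements from block i.
Number of bases = product of C(|Si|, ci).
= C(5,4) * C(6,3) * C(6,2)
= 5 * 20 * 15
= 1500.

1500


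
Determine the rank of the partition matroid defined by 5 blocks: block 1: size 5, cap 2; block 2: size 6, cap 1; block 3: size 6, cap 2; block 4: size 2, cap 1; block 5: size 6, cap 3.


Rank of a partition matroid = sum of min(|Si|, ci) for each block.
= min(5,2) + min(6,1) + min(6,2) + min(2,1) + min(6,3)
= 2 + 1 + 2 + 1 + 3
= 9.

9


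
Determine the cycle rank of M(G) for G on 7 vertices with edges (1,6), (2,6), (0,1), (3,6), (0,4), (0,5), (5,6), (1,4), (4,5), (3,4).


Cycle rank (nullity) = |E| - r(M) = |E| - (|V| - c).
|E| = 10, |V| = 7, c = 1.
Nullity = 10 - (7 - 1) = 10 - 6 = 4.

4


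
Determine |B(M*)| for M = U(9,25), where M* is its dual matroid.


The dual of U(r,n) is U(n-r, n) = U(16,25).
Bases of U(16,25) are all (16)-element subsets.
|B(M*)| = C(25,16) = 25! / (16! * 9!) = 2042975.

2042975


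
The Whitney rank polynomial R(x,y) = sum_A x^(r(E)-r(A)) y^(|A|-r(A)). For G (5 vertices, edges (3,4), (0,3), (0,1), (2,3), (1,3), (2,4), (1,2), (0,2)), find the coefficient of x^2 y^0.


R(x,y) = sum over A in 2^E of x^(r(E)-r(A)) * y^(|A|-r(A)).
G has 5 vertices, 8 edges. r(E) = 4.
Enumerate all 2^8 = 256 subsets.
Count subsets with r(E)-r(A)=2 and |A|-r(A)=0: 28.

28


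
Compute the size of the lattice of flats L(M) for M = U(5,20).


Flats of U(5,20): every subset of size < 5 is a flat, plus E itself.
Count = C(20,0) + C(20,1) + C(20,2) + C(20,3) + C(20,4) + 1
     = 1 + 20 + 190 + 1140 + 4845 + 1
     = 6197.

6197


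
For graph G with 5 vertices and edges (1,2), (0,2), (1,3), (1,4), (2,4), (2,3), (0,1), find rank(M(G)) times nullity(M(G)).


r(M) = |V| - c = 5 - 1 = 4.
nullity = |E| - r(M) = 7 - 4 = 3.
Product = 4 * 3 = 12.

12


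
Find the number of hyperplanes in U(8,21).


Hyperplanes of U(8,21) are flats of rank 7.
In a uniform matroid, these are exactly the (7)-element subsets.
Count = C(21,7) = 116280.

116280


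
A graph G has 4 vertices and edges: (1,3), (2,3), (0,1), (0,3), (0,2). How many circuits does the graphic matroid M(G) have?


A circuit in a graphic matroid = edge set of a simple cycle.
G has 4 vertices and 5 edges.
Enumerating all minimal edge subsets forming cycles...
Total circuits found: 3.

3


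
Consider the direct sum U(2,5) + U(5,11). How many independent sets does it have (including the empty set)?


For a direct sum, |I(M1+M2)| = |I(M1)| * |I(M2)|.
|I(U(2,5))| = sum C(5,k) for k=0..2 = 16.
|I(U(5,11))| = sum C(11,k) for k=0..5 = 1024.
Total = 16 * 1024 = 16384.

16384


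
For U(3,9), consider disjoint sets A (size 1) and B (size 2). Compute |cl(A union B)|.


|A union B| = 1 + 2 = 3 (disjoint).
In U(3,9), cl(S) = S if |S| < 3, else cl(S) = E.
Since 3 >= 3, cl(A union B) = E.
|cl(A union B)| = 9.

9


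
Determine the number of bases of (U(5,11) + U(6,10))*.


(M1+M2)* = M1* + M2*.
M1* = U(6,11), bases: C(11,6) = 462.
M2* = U(4,10), bases: C(10,4) = 210.
|B(M*)| = 462 * 210 = 97020.

97020


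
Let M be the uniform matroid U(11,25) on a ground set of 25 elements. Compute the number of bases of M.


Bases of U(11,25) are all 11-element subsets of the 25-element ground set.
Number of bases = C(25,11).
C(25,11) = 25! / (11! * 14!) = 4457400.

4457400


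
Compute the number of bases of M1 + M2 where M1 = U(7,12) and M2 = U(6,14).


Bases of a direct sum M1 + M2: |B| = |B(M1)| * |B(M2)|.
|B(U(7,12))| = C(12,7) = 792.
|B(U(6,14))| = C(14,6) = 3003.
Total bases = 792 * 3003 = 2378376.

2378376


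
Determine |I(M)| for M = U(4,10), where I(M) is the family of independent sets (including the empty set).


Independent sets of U(4,10) are all subsets of size <= 4.
Count = C(10,0) + C(10,1) + C(10,2) + C(10,3) + C(10,4)
     = 1 + 10 + 45 + 120 + 210
     = 386.

386


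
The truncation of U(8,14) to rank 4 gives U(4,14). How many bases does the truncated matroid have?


Truncating U(8,14) to rank 4 gives U(4,14).
Bases of U(4,14) are all 4-element subsets of 14 elements.
Number of bases = (14 choose 4) = 1001.

1001


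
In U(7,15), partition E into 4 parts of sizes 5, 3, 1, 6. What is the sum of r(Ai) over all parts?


r(Ai) = min(|Ai|, 7) for each part.
Sum = min(5,7) + min(3,7) + min(1,7) + min(6,7)
    = 5 + 3 + 1 + 6
    = 15.

15


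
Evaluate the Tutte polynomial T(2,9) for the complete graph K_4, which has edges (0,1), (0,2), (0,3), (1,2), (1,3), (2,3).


T(K_4; x,y) = x^3 + 3x^2 + 4xy + 2x + y^3 + 3y^2 + 2y.
Substituting x=2, y=9:
= 8 + 12 + 72 + 4 + 729 + 243 + 18
= 1086.

1086


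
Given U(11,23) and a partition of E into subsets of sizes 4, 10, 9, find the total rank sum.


r(Ai) = min(|Ai|, 11) for each part.
Sum = min(4,11) + min(10,11) + min(9,11)
    = 4 + 10 + 9
    = 23.

23


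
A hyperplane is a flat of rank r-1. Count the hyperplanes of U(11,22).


Hyperplanes of U(11,22) are flats of rank 10.
In a uniform matroid, these are exactly the (10)-element subsets.
Count = (22 choose 10) = 646646.

646646


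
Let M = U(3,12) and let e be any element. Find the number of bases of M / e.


Contracting e from U(3,12) gives U(2,11).
Bases of U(2,11) = (11 choose 2) = 55.

55


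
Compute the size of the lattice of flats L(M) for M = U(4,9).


Flats of U(4,9): every subset of size < 4 is a flat, plus E itself.
Count = C(9,0) + C(9,1) + C(9,2) + C(9,3) + 1
     = 1 + 9 + 36 + 84 + 1
     = 131.

131


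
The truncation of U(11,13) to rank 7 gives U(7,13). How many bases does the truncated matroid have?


Truncating U(11,13) to rank 7 gives U(7,13).
Bases of U(7,13) are all 7-element subsets of 13 elements.
Number of bases = C(13,7) = 13! / (7! * 6!) = 1716.

1716


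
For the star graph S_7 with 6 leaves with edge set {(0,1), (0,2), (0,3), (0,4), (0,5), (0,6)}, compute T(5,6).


A star on 7 vertices is a tree with 6 edges.
T(x,y) = x^(6) for any tree.
T(5,6) = 5^6 = 15625.

15625


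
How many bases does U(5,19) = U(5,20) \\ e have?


Deleting e from U(5,20) gives U(5,19) since n > r.
Bases of U(5,19) = C(19,5) = 19! / (5! * 14!) = 11628.

11628


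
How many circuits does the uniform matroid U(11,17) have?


In U(11,17), circuits are the (12)-element subsets.
Any set of 12 elements is dependent, and removing any one element gives
an independent set of size 11, so it is a minimal dependent set.
Number of circuits = C(17,12) = 17! / (12! * 5!) = 6188.

6188


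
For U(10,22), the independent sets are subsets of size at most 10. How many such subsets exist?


Independent sets of U(10,22) are all subsets of size <= 10.
Count = C(22,0) + C(22,1) + C(22,2) + C(22,3) + C(22,4) + C(22,5) + C(22,6) + C(22,7) + C(22,8) + C(22,9) + C(22,10)
     = 1 + 22 + 231 + 1540 + 7315 + 26334 + 74613 + 170544 + 319770 + 497420 + 646646
     = 1744436.

1744436


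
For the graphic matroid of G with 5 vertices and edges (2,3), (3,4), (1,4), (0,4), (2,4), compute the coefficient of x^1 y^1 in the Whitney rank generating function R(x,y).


R(x,y) = sum over A in 2^E of x^(r(E)-r(A)) * y^(|A|-r(A)).
G has 5 vertices, 5 edges. r(E) = 4.
Enumerate all 2^5 = 32 subsets.
Count subsets with r(E)-r(A)=1 and |A|-r(A)=1: 2.

2


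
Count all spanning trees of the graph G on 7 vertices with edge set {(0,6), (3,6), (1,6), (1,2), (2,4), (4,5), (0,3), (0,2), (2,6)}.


By Kirchhoff's matrix tree theorem, the number of spanning trees equals
the determinant of any cofactor of the Laplacian matrix L.
G has 7 vertices and 9 edges.
Computing the (6 x 6) cofactor determinant gives 21.

21


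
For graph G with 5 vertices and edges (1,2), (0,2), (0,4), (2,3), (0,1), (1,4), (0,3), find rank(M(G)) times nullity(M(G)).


r(M) = |V| - c = 5 - 1 = 4.
nullity = |E| - r(M) = 7 - 4 = 3.
Product = 4 * 3 = 12.

12


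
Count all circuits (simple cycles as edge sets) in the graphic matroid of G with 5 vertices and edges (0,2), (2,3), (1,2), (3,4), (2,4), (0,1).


A circuit in a graphic matroid = edge set of a simple cycle.
G has 5 vertices and 6 edges.
Enumerating all minimal edge subsets forming cycles...
Total circuits found: 2.

2


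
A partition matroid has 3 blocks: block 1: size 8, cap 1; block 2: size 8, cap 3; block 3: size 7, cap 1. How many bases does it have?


A basis picks exactly ci elements from block i.
Number of bases = product of C(|Si|, ci).
= C(8,1) * C(8,3) * C(7,1)
= 8 * 56 * 7
= 3136.

3136


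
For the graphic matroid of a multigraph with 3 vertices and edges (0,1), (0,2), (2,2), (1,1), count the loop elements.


In a graphic matroid, a loop is a self-loop edge (u,u) with rank 0.
Examining all 4 edges for self-loops...
Self-loops found: (2,2), (1,1)
Number of loops = 2.

2


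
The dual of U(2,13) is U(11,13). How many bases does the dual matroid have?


The dual of U(r,n) is U(n-r, n) = U(11,13).
Bases of U(11,13) are all (11)-element subsets.
|B(M*)| = C(13,11) = 13! / (11! * 2!) = 78.

78


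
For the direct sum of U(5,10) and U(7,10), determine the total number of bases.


Bases of a direct sum M1 + M2: |B| = |B(M1)| * |B(M2)|.
|B(U(5,10))| = C(10,5) = 252.
|B(U(7,10))| = C(10,7) = 120.
Total bases = 252 * 120 = 30240.

30240


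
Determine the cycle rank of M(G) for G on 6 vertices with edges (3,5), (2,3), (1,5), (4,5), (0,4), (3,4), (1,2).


Cycle rank (nullity) = |E| - r(M) = |E| - (|V| - c).
|E| = 7, |V| = 6, c = 1.
Nullity = 7 - (6 - 1) = 7 - 5 = 2.

2


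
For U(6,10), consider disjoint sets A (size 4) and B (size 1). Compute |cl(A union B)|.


|A union B| = 4 + 1 = 5 (disjoint).
In U(6,10), cl(S) = S if |S| < 6, else cl(S) = E.
Since 5 < 6, cl(A union B) = A union B.
|cl(A union B)| = 5.

5


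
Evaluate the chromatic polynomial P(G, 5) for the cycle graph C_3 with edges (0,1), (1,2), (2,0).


P(C_3, k) = (k-1)^3 + (-1)^3*(k-1).
P(5) = (4)^3 - 4
= 64 - 4 = 60.

60


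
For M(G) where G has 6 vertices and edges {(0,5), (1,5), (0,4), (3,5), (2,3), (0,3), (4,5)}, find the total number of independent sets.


An independent set in a graphic matroid is an acyclic edge subset.
G has 6 vertices and 7 edges.
Enumerate all 2^7 = 128 subsets, checking for acyclicity.
Total independent sets = 96.

96


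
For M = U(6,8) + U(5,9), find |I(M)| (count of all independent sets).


For a direct sum, |I(M1+M2)| = |I(M1)| * |I(M2)|.
|I(U(6,8))| = sum C(8,k) for k=0..6 = 247.
|I(U(5,9))| = sum C(9,k) for k=0..5 = 382.
Total = 247 * 382 = 94354.

94354


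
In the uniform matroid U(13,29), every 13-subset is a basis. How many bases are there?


Bases of U(13,29) are all 13-element subsets of the 29-element ground set.
Number of bases = C(29,13).
(29 choose 13) = 67863915.

67863915


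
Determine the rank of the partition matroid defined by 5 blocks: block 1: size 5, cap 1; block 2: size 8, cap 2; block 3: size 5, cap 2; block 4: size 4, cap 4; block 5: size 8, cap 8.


Rank of a partition matroid = sum of min(|Si|, ci) for each block.
= min(5,1) + min(8,2) + min(5,2) + min(4,4) + min(8,8)
= 1 + 2 + 2 + 4 + 8
= 17.

17


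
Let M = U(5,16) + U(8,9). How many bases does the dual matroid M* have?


(M1+M2)* = M1* + M2*.
M1* = U(11,16), bases: C(16,11) = 4368.
M2* = U(1,9), bases: C(9,1) = 9.
|B(M*)| = 4368 * 9 = 39312.

39312


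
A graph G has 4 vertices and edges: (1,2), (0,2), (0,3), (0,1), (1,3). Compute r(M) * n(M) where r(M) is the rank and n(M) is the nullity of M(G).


r(M) = |V| - c = 4 - 1 = 3.
nullity = |E| - r(M) = 5 - 3 = 2.
Product = 3 * 2 = 6.

6


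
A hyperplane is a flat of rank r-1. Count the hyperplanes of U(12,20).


Hyperplanes of U(12,20) are flats of rank 11.
In a uniform matroid, these are exactly the (11)-element subsets.
Count = C(20,11) = 20! / (11! * 9!) = 167960.

167960


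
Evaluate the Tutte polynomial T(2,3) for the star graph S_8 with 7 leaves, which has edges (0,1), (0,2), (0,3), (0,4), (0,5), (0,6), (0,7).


A star on 8 vertices is a tree with 7 edges.
T(x,y) = x^(7) for any tree.
T(2,3) = 2^7 = 128.

128


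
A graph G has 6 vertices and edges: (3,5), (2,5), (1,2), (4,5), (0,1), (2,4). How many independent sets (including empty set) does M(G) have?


An independent set in a graphic matroid is an acyclic edge subset.
G has 6 vertices and 6 edges.
Enumerate all 2^6 = 64 subsets, checking for acyclicity.
Total independent sets = 56.

56


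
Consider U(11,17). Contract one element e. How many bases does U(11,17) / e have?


Contracting e from U(11,17) gives U(10,16).
Bases of U(10,16) = C(16,10) = 8008.

8008


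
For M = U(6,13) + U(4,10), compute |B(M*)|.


(M1+M2)* = M1* + M2*.
M1* = U(7,13), bases: C(13,7) = 1716.
M2* = U(6,10), bases: C(10,6) = 210.
|B(M*)| = 1716 * 210 = 360360.

360360


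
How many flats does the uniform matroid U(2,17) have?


Flats of U(2,17): every subset of size < 2 is a flat, plus E itself.
Count = C(17,0) + C(17,1) + 1
     = 1 + 17 + 1
     = 19.

19


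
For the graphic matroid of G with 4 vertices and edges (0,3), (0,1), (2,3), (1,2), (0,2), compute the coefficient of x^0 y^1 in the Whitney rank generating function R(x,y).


R(x,y) = sum over A in 2^E of x^(r(E)-r(A)) * y^(|A|-r(A)).
G has 4 vertices, 5 edges. r(E) = 3.
Enumerate all 2^5 = 32 subsets.
Count subsets with r(E)-r(A)=0 and |A|-r(A)=1: 5.

5


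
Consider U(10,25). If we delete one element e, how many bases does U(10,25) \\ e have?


Deleting e from U(10,25) gives U(10,24) since n > r.
Bases of U(10,24) = C(24,10) = 1961256.

1961256


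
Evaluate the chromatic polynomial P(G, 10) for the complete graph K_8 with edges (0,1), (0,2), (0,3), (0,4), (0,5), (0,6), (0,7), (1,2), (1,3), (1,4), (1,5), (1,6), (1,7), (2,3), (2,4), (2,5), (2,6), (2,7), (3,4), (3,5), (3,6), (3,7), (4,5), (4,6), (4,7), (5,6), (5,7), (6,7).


P(K_8, k) = k(k-1)(k-2)...(k-7).
P(10) = (10) * (9) * (8) * (7) * (6) * (5) * (4) * (3) = 1814400.

1814400


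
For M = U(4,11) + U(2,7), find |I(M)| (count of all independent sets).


For a direct sum, |I(M1+M2)| = |I(M1)| * |I(M2)|.
|I(U(4,11))| = sum C(11,k) for k=0..4 = 562.
|I(U(2,7))| = sum C(7,k) for k=0..2 = 29.
Total = 562 * 29 = 16298.

16298


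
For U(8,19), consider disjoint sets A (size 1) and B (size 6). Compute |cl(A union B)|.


|A union B| = 1 + 6 = 7 (disjoint).
In U(8,19), cl(S) = S if |S| < 8, else cl(S) = E.
Since 7 < 8, cl(A union B) = A union B.
|cl(A union B)| = 7.

7


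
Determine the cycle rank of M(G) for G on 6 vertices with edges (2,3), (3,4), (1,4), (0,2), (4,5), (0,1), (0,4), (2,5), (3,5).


Cycle rank (nullity) = |E| - r(M) = |E| - (|V| - c).
|E| = 9, |V| = 6, c = 1.
Nullity = 9 - (6 - 1) = 9 - 5 = 4.

4


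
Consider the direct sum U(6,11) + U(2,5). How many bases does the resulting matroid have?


Bases of a direct sum M1 + M2: |B| = |B(M1)| * |B(M2)|.
|B(U(6,11))| = C(11,6) = 462.
|B(U(2,5))| = C(5,2) = 10.
Total bases = 462 * 10 = 4620.

4620


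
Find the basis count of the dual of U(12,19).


The dual of U(r,n) is U(n-r, n) = U(7,19).
Bases of U(7,19) are all (7)-element subsets.
|B(M*)| = (19 choose 7) = 50388.

50388


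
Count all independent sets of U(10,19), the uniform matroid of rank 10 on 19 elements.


Independent sets of U(10,19) are all subsets of size <= 10.
Count = C(19,0) + C(19,1) + C(19,2) + C(19,3) + C(19,4) + C(19,5) + C(19,6) + C(19,7) + C(19,8) + C(19,9) + C(19,10)
     = 1 + 19 + 171 + 969 + 3876 + 11628 + 27132 + 50388 + 75582 + 92378 + 92378
     = 354522.

354522


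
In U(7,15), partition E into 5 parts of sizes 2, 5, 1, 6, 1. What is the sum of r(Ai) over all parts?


r(Ai) = min(|Ai|, 7) for each part.
Sum = min(2,7) + min(5,7) + min(1,7) + min(6,7) + min(1,7)
    = 2 + 5 + 1 + 6 + 1
    = 15.

15


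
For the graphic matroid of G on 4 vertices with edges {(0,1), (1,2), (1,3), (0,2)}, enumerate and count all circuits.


A circuit in a graphic matroid = edge set of a simple cycle.
G has 4 vertices and 4 edges.
Enumerating all minimal edge subsets forming cycles...
Total circuits found: 1.

1


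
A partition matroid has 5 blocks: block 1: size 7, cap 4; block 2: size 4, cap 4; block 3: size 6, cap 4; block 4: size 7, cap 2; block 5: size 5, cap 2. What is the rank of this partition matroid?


Rank of a partition matroid = sum of min(|Si|, ci) for each block.
= min(7,4) + min(4,4) + min(6,4) + min(7,2) + min(5,2)
= 4 + 4 + 4 + 2 + 2
= 16.

16


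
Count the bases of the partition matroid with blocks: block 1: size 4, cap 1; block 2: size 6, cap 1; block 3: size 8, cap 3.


A basis picks exactly ci elements from block i.
Number of bases = product of C(|Si|, ci).
= C(4,1) * C(6,1) * C(8,3)
= 4 * 6 * 56
= 1344.

1344


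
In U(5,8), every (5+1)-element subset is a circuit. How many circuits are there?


In U(5,8), circuits are the (6)-element subsets.
Any set of 6 elements is dependent, and removing any one element gives
an independent set of size 5, so it is a minimal dependent set.
Number of circuits = C(8,6) = 28.

28


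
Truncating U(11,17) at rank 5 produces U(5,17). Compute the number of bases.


Truncating U(11,17) to rank 5 gives U(5,17).
Bases of U(5,17) are all 5-element subsets of 17 elements.
Number of bases = C(17,5) = 17! / (5! * 12!) = 6188.

6188


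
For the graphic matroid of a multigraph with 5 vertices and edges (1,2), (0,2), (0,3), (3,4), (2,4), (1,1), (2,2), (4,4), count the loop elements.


In a graphic matroid, a loop is a self-loop edge (u,u) with rank 0.
Examining all 8 edges for self-loops...
Self-loops found: (1,1), (2,2), (4,4)
Number of loops = 3.

3
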